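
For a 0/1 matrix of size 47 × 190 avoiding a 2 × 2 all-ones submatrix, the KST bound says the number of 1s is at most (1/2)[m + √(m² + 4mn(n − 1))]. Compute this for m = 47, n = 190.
z(47, 190; 2, 2) ≤ (1/2)[47 + √(47² + 4·47·190·189)] = (1/2)[47 + √6753289] = 1322.8546

Kővári–Sós–Turán: let r_1, ..., r_47 be the row sums and z = Σ r_i the total number of 1s. Each pair of columns can share at most one row with both entries 1 (else a 2×2 all-ones block appears), so Σ_i C(r_i, 2) ≤ C(190, 2) = 17955. By convexity Σ_i C(r_i, 2) ≥ 47·C(z/47, 2) = z(z − 47)/(2·47), giving z² − 47z − 47·190·189 ≤ 0 and hence z ≤ (1/2)[47 + √(2209 + 4·1687770)] = (1/2)[47 + √6753289] ≈ (1/2)(47 + 2598.7091) = 1322.8546.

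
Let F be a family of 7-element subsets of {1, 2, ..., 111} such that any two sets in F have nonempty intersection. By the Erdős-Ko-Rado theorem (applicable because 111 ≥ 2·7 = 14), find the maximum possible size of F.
max |F| = C(110, 6) = 2141851635

The Erdős-Ko-Rado theorem states: for n ≥ 2k, an intersecting family of k-subsets of an n-element set has size at most C(n − 1, k − 1), with equality for 'star' families {A ⊆ [n] : |A| = k, i ∈ A} (fix an element i). For n = 111, k = 7: C(110, 6) = 2141851635.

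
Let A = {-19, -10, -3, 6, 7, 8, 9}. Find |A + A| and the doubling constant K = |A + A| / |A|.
K = |A + A| / |A| = 24/7

Enumerate A + A = {a + b : a, b ∈ A}. With |A| = 7, there are |A|^2 = 49 ordered sum pairs; collecting distinct values, A + A = {-38, -29, -22, -20, -13, -12, -11, -10, -6, -4, -3, -2, -1, 3, 4, 5, 6, 12, 13, 14, 15, 16, 17, 18}, so |A + A| = 24. Thus K = 24/7. For comparison, the minimum possible |A + A| over all 7-element sets is 2·7 − 1 = 13 (so min K = 13/7), attained only by arithmetic progressions.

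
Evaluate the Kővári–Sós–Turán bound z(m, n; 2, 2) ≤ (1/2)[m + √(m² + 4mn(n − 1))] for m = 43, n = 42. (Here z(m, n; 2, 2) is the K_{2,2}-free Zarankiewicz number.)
z(43, 42; 2, 2) ≤ (1/2)[43 + √(43² + 4·43·42·41)] = (1/2)[43 + √298033] = 294.462

Kővári–Sós–Turán: let r_1, ..., r_43 be the row sums and z = Σ r_i the total number of 1s. Each pair of columns can share at most one row with both entries 1 (else a 2×2 all-ones block appears), so Σ_i C(r_i, 2) ≤ C(42, 2) = 861. By convexity Σ_i C(r_i, 2) ≥ 43·C(z/43, 2) = z(z − 43)/(2·43), giving z² − 43z − 43·42·41 ≤ 0 and hence z ≤ (1/2)[43 + √(1849 + 4·74046)] = (1/2)[43 + √298033] ≈ (1/2)(43 + 545.924) = 294.462.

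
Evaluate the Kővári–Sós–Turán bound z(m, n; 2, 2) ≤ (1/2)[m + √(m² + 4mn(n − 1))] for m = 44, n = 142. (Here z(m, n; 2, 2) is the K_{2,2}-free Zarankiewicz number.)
z(44, 142; 2, 2) ≤ (1/2)[44 + √(44² + 4·44·142·141)] = (1/2)[44 + √3525808] = 960.8568

Kővári–Sós–Turán: let r_1, ..., r_44 be the row sums and z = Σ r_i the total number of 1s. Each pair of columns can share at most one row with both entries 1 (else a 2×2 all-ones block appears), so Σ_i C(r_i, 2) ≤ C(142, 2) = 10011. By convexity Σ_i C(r_i, 2) ≥ 44·C(z/44, 2) = z(z − 44)/(2·44), giving z² − 44z − 44·142·141 ≤ 0 and hence z ≤ (1/2)[44 + √(1936 + 4·880968)] = (1/2)[44 + √3525808] ≈ (1/2)(44 + 1877.7135) = 960.8568.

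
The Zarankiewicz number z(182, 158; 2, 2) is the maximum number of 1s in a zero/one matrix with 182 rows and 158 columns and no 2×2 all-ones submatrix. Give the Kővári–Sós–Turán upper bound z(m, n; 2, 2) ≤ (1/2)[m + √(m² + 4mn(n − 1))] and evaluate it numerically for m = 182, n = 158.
z(182, 158; 2, 2) ≤ (1/2)[182 + √(182² + 4·182·158·157)] = (1/2)[182 + √18091892] = 2217.7282

Kővári–Sós–Turán: let r_1, ..., r_182 be the row sums and z = Σ r_i the total number of 1s. Each pair of columns can share at most one row with both entries 1 (else a 2×2 all-ones block appears), so Σ_i C(r_i, 2) ≤ C(158, 2) = 12403. By convexity Σ_i C(r_i, 2) ≥ 182·C(z/182, 2) = z(z − 182)/(2·182), giving z² − 182z − 182·158·157 ≤ 0 and hence z ≤ (1/2)[182 + √(33124 + 4·4514692)] = (1/2)[182 + √18091892] ≈ (1/2)(182 + 4253.4565) = 2217.7282.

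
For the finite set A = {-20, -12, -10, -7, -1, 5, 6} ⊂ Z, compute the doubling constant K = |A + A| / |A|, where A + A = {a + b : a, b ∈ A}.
K = |A + A| / |A| = 26/7

Enumerate A + A = {a + b : a, b ∈ A}. With |A| = 7, there are |A|^2 = 49 ordered sum pairs; collecting distinct values, A + A = {-40, -32, -30, -27, -24, -22, -21, -20, -19, -17, -15, -14, -13, -11, -8, -7, -6, -5, -4, -2, -1, 4, 5, 10, 11, 12}, so |A + A| = 26. Thus K = 26/7. For comparison, the minimum possible |A + A| over all 7-element sets is 2·7 − 1 = 13 (so min K = 13/7), attained only by arithmetic progressions.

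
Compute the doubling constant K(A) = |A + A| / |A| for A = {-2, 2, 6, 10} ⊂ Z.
K = |A + A| / |A| = 7/4

Enumerate A + A = {a + b : a, b ∈ A}. With |A| = 4, there are |A|^2 = 16 ordered sum pairs; collecting distinct values, A + A = {-4, 0, 4, 8, 12, 16, 20}, so |A + A| = 7. Thus K = 7/4. Here |A + A| = 2|A| − 1 = 7, the minimum possible — so K = 7/4 is minimal, which holds iff A is an arithmetic progression.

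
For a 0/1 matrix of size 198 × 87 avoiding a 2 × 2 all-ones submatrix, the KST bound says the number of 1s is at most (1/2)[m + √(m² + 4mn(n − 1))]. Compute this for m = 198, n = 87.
z(198, 87; 2, 2) ≤ (1/2)[198 + √(198² + 4·198·87·86)] = (1/2)[198 + √5964948] = 1320.1622

Kővári–Sós–Turán: let r_1, ..., r_198 be the row sums and z = Σ r_i the total number of 1s. Each pair of columns can share at most one row with both entries 1 (else a 2×2 all-ones block appears), so Σ_i C(r_i, 2) ≤ C(87, 2) = 3741. By convexity Σ_i C(r_i, 2) ≥ 198·C(z/198, 2) = z(z − 198)/(2·198), giving z² − 198z − 198·87·86 ≤ 0 and hence z ≤ (1/2)[198 + √(39204 + 4·1481436)] = (1/2)[198 + √5964948] ≈ (1/2)(198 + 2442.3243) = 1320.1622.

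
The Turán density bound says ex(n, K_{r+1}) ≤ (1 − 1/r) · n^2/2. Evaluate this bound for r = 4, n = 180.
Turán density bound = (3/4) · 180^2/2 = 12150

Turán's theorem: ex(n, K_{r+1}) is achieved by the complete r-partite Turán graph T(n, r) with parts as balanced as possible, and is at most (1 − 1/r) · n^2/2. For r = 4, n = 180: the density bound is (3/4) · 32400/2 = 12150. Since 4 ∣ 180, the Turán graph T(180, 4) has parts of equal size 45, and its edge count e(T(180, 4)) = 12150 attains the density bound exactly.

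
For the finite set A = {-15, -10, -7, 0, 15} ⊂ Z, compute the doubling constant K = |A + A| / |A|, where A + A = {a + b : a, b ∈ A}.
K = |A + A| / |A| = 14/5

Enumerate A + A = {a + b : a, b ∈ A}. With |A| = 5, there are |A|^2 = 25 ordered sum pairs; collecting distinct values, A + A = {-30, -25, -22, -20, -17, -15, -14, -10, -7, 0, 5, 8, 15, 30}, so |A + A| = 14. Thus K = 14/5. For comparison, the minimum possible |A + A| over all 5-element sets is 2·5 − 1 = 9 (so min K = 9/5), attained only by arithmetic progressions.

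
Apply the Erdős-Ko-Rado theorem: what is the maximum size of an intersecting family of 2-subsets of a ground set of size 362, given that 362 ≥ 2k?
max |F| = C(361, 1) = 361

The Erdős-Ko-Rado theorem states: for n ≥ 2k, an intersecting family of k-subsets of an n-element set has size at most C(n − 1, k − 1), with equality for 'star' families {A ⊆ [n] : |A| = k, i ∈ A} (fix an element i). For n = 362, k = 2: C(361, 1) = 361.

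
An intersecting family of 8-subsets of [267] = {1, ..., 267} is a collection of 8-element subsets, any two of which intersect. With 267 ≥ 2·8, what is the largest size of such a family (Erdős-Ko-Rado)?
max |F| = C(266, 7) = 17265207256440

The Erdős-Ko-Rado theorem states: for n ≥ 2k, an intersecting family of k-subsets of an n-element set has size at most C(n − 1, k − 1), with equality for 'star' families {A ⊆ [n] : |A| = k, i ∈ A} (fix an element i). For n = 267, k = 8: C(266, 7) = 17265207256440.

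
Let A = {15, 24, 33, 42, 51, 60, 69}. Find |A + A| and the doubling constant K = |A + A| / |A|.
K = |A + A| / |A| = 13/7

Enumerate A + A = {a + b : a, b ∈ A}. With |A| = 7, there are |A|^2 = 49 ordered sum pairs; collecting distinct values, A + A = {30, 39, 48, 57, 66, 75, 84, 93, 102, 111, 120, 129, 138}, so |A + A| = 13. Thus K = 13/7. Here |A + A| = 2|A| − 1 = 13, the minimum possible — so K = 13/7 is minimal, which holds iff A is an arithmetic progression.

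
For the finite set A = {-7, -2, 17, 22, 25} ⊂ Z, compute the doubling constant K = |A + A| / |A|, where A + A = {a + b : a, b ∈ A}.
K = |A + A| / |A| = 14/5

Enumerate A + A = {a + b : a, b ∈ A}. With |A| = 5, there are |A|^2 = 25 ordered sum pairs; collecting distinct values, A + A = {-14, -9, -4, 10, 15, 18, 20, 23, 34, 39, 42, 44, 47, 50}, so |A + A| = 14. Thus K = 14/5. For comparison, the minimum possible |A + A| over all 5-element sets is 2·5 − 1 = 9 (so min K = 9/5), attained only by arithmetic progressions.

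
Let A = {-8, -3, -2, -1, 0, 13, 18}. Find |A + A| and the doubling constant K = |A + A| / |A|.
K = |A + A| / |A| = 24/7

Enumerate A + A = {a + b : a, b ∈ A}. With |A| = 7, there are |A|^2 = 49 ordered sum pairs; collecting distinct values, A + A = {-16, -11, -10, -9, -8, -6, -5, -4, -3, -2, -1, 0, 5, 10, 11, 12, 13, 15, 16, 17, 18, 26, 31, 36}, so |A + A| = 24. Thus K = 24/7. For comparison, the minimum possible |A + A| over all 7-element sets is 2·7 − 1 = 13 (so min K = 13/7), attained only by arithmetic progressions.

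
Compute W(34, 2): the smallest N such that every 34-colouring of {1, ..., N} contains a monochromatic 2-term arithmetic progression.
W(34, 2) = 34 + 1 = 35

A 2-term AP is any pair of integers, so a monochromatic 2-AP exists iff some colour is used at least twice. With 34 colours, the colouring i ↦ i on {1, ..., 34} uses each colour once, avoiding any monochromatic pair, so W(34, 2) > 34. For {1, ..., 35}, pigeonhole forces two integers of the same colour, which form a monochromatic 2-AP. Hence W(34, 2) = 35.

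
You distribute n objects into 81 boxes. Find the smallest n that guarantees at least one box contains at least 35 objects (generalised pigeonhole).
n = (35 − 1)·81 + 1 = 2755

By the generalised pigeonhole principle, to guarantee some box contains ≥ r objects we need more than (r − 1) · k objects total. Threshold: n = (r − 1) · k + 1. With r = 35 and k = 81: n = 34 · 81 + 1 = 2754 + 1 = 2755. For n = 2754 = 34 · 81, we can put exactly 34 objects in every box, avoiding 35 in any single one — so 2755 is tight.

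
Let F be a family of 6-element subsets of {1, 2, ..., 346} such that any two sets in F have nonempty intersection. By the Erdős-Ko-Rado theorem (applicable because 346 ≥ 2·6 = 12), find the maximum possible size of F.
max |F| = C(345, 5) = 39561331194

Erdős-Ko-Rado (1961): when n ≥ 2k, max |F| = C(n−1, k−1). The bound is attained by the star {A : i ∈ A} for any fixed i ∈ [n]. Here C(346−1, 6−1) = C(345, 5) = 39561331194.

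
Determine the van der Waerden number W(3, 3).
W(3, 3) = 27

W(3, 3) = 27. The lower bound W(3, 3) > 26 comes from an explicit good 3-colouring of [1, 26]; the upper bound W(3, 3) ≤ 27 was verified by exhaustive search over 3-colourings of [1, 27].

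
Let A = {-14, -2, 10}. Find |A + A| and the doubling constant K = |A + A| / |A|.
K = |A + A| / |A| = 5/3

Enumerate A + A = {a + b : a, b ∈ A}. With |A| = 3, there are |A|^2 = 9 ordered sum pairs; collecting distinct values, A + A = {-28, -16, -4, 8, 20}, so |A + A| = 5. Thus K = 5/3. Here |A + A| = 2|A| − 1 = 5, the minimum possible — so K = 5/3 is minimal, which holds iff A is an arithmetic progression.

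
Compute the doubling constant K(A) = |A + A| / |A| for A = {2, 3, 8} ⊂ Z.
K = |A + A| / |A| = 6/3 = 2

Enumerate A + A = {a + b : a, b ∈ A}. With |A| = 3, there are |A|^2 = 9 ordered sum pairs; collecting distinct values, A + A = {4, 5, 6, 10, 11, 16}, so |A + A| = 6. Thus K = 6/3 = 2. For comparison, the minimum possible |A + A| over all 3-element sets is 2·3 − 1 = 5 (so min K = 5/3), attained only by arithmetic progressions.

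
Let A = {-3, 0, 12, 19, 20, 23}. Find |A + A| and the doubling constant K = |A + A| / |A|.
K = |A + A| / |A| = 20/6 = 10/3

Enumerate A + A = {a + b : a, b ∈ A}. With |A| = 6, there are |A|^2 = 36 ordered sum pairs; collecting distinct values, A + A = {-6, -3, 0, 9, 12, 16, 17, 19, 20, 23, 24, 31, 32, 35, 38, 39, 40, 42, 43, 46}, so |A + A| = 20. Thus K = 20/6 = 10/3. For comparison, the minimum possible |A + A| over all 6-element sets is 2·6 − 1 = 11 (so min K = 11/6), attained only by arithmetic progressions.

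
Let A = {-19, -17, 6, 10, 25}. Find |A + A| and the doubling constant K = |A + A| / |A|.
K = |A + A| / |A| = 15/5 = 3

Enumerate A + A = {a + b : a, b ∈ A}. With |A| = 5, there are |A|^2 = 25 ordered sum pairs; collecting distinct values, A + A = {-38, -36, -34, -13, -11, -9, -7, 6, 8, 12, 16, 20, 31, 35, 50}, so |A + A| = 15. Thus K = 15/5 = 3. For comparison, the minimum possible |A + A| over all 5-element sets is 2·5 − 1 = 9 (so min K = 9/5), attained only by arithmetic progressions.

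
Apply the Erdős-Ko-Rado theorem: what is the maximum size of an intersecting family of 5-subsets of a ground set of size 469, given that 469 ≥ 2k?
max |F| = C(468, 4) = 1973287485

Erdős-Ko-Rado (1961): when n ≥ 2k, max |F| = C(n−1, k−1). The bound is attained by the star {A : i ∈ A} for any fixed i ∈ [n]. Here C(469−1, 5−1) = C(468, 4) = 1973287485.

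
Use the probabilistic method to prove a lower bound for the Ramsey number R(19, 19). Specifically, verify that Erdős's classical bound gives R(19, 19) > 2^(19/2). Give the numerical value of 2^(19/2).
2^(19/2) = 724.0773; so R(19, 19) > 724.0773

Colour each edge of K_n uniformly at random with red/blue. The expected number of monochromatic K_19 is C(n, 19) · 2 · 2^(−C(19,2)). If C(n, 19) · 2^(1 − C(19,2)) < 1, then with positive probability no monochromatic K_19 exists, so R(19, 19) > n. The standard estimate C(n, 19) ≤ n^19/19! shows this inequality holds whenever n ≤ 2^(19/2) (since 19! · 2^(C(19,2) − 1) > 2^(19^2/2) ≥ n^19). Hence R(19, 19) > 2^(19/2) = 724.0773.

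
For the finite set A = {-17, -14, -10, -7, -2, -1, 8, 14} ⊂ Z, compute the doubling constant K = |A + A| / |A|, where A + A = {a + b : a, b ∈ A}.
K = |A + A| / |A| = 31/8

Enumerate A + A = {a + b : a, b ∈ A}. With |A| = 8, there are |A|^2 = 64 ordered sum pairs; collecting distinct values, A + A = {-34, -31, -28, -27, -24, -21, -20, -19, -18, -17, -16, -15, -14, -12, -11, -9, -8, -6, -4, -3, -2, 0, 1, 4, 6, 7, 12, 13, 16, 22, 28}, so |A + A| = 31. Thus K = 31/8. For comparison, the minimum possible |A + A| over all 8-element sets is 2·8 − 1 = 15 (so min K = 15/8), attained only by arithmetic progressions.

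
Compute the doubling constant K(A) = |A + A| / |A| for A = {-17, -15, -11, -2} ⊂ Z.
K = |A + A| / |A| = 10/4 = 5/2

Enumerate A + A = {a + b : a, b ∈ A}. With |A| = 4, there are |A|^2 = 16 ordered sum pairs; collecting distinct values, A + A = {-34, -32, -30, -28, -26, -22, -19, -17, -13, -4}, so |A + A| = 10. Thus K = 10/4 = 5/2. For comparison, the minimum possible |A + A| over all 4-element sets is 2·4 − 1 = 7 (so min K = 7/4), attained only by arithmetic progressions.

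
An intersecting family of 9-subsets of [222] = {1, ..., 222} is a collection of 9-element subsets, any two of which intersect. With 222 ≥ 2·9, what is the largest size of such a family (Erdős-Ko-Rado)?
max |F| = C(221, 8) = 124154011875465

Erdős-Ko-Rado (1961): when n ≥ 2k, max |F| = C(n−1, k−1). The bound is attained by the star {A : i ∈ A} for any fixed i ∈ [n]. Here C(222−1, 9−1) = C(221, 8) = 124154011875465.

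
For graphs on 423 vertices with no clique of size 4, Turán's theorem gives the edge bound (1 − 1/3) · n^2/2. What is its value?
Turán density bound = (2/3) · 423^2/2 = 59643

Turán's theorem: ex(n, K_{r+1}) is achieved by the complete r-partite Turán graph T(n, r) with parts as balanced as possible, and is at most (1 − 1/r) · n^2/2. For r = 3, n = 423: the density bound is (2/3) · 178929/2 = 59643. Since 3 ∣ 423, the Turán graph T(423, 3) has parts of equal size 141, and its edge count e(T(423, 3)) = 59643 attains the density bound exactly.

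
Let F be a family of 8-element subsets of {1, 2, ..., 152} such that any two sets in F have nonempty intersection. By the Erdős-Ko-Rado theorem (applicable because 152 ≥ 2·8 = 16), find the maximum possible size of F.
max |F| = C(151, 7) = 308406729925

The Erdős-Ko-Rado theorem states: for n ≥ 2k, an intersecting family of k-subsets of an n-element set has size at most C(n − 1, k − 1), with equality for 'star' families {A ⊆ [n] : |A| = k, i ∈ A} (fix an element i). For n = 152, k = 8: C(151, 7) = 308406729925.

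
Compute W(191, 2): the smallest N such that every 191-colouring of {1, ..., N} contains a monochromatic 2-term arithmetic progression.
W(191, 2) = 191 + 1 = 192

A 2-term AP is any pair of integers, so a monochromatic 2-AP exists iff some colour is used at least twice. With 191 colours, the colouring i ↦ i on {1, ..., 191} uses each colour once, avoiding any monochromatic pair, so W(191, 2) > 191. For {1, ..., 192}, pigeonhole forces two integers of the same colour, which form a monochromatic 2-AP. Hence W(191, 2) = 192.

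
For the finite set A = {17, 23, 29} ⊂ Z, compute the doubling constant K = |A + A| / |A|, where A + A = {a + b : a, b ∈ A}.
K = |A + A| / |A| = 5/3

Enumerate A + A = {a + b : a, b ∈ A}. With |A| = 3, there are |A|^2 = 9 ordered sum pairs; collecting distinct values, A + A = {34, 40, 46, 52, 58}, so |A + A| = 5. Thus K = 5/3. Here |A + A| = 2|A| − 1 = 5, the minimum possible — so K = 5/3 is minimal, which holds iff A is an arithmetic progression.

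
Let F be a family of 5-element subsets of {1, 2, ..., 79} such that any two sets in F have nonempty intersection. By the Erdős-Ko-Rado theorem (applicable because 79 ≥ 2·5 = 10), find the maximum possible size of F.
max |F| = C(78, 4) = 1426425

The Erdős-Ko-Rado theorem states: for n ≥ 2k, an intersecting family of k-subsets of an n-element set has size at most C(n − 1, k − 1), with equality for 'star' families {A ⊆ [n] : |A| = k, i ∈ A} (fix an element i). For n = 79, k = 5: C(78, 4) = 1426425.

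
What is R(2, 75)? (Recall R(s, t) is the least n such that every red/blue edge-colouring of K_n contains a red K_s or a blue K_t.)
R(2, 75) = 75

R(2, k) = k for all k ≥ 2: in a 2-colouring of K_k, either some edge is red (a red K_2) or all edges are blue (a blue K_k). And K_{74} coloured all-blue has no blue K_75, so R(2, 75) > 74. Hence R(2, 75) = 75.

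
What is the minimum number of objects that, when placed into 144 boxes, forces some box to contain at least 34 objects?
n = (34 − 1)·144 + 1 = 4753

By the generalised pigeonhole principle, to guarantee some box contains ≥ r objects we need more than (r − 1) · k objects total. Threshold: n = (r − 1) · k + 1. With r = 34 and k = 144: n = 33 · 144 + 1 = 4752 + 1 = 4753. For n = 4752 = 33 · 144, we can put exactly 33 objects in every box, avoiding 34 in any single one — so 4753 is tight.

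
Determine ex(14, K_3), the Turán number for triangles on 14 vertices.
ex(14, K_3) = ⌊14^2/4⌋ = 49

Mantel (1907): a triangle-free graph on n vertices has at most ⌊n^2/4⌋ edges, with equality for the complete bipartite graph K_{⌊n/2⌋, ⌈n/2⌉}. For n = 14: ⌊14^2/4⌋ = ⌊196/4⌋ = 49. The extremal graph is K_{7, 7}, which has 7·7 = 49 edges.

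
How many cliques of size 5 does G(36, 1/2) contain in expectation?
E[# K_5] = C(36, 5) · (1/2)^C(5, 2) = 376992 / 2^10 = 11781/32 = 368.15625

For each 5-subset S of vertices (there are C(36, 5) = 376992 such S), let X_S = 1 if S induces a K_5 (all C(5, 2) = 10 edges present). Then P(X_S = 1) = (1/2)^10 = 1/1024. By linearity of expectation, E[# K_5] = C(36, 5) · (1/2)^10 = 376992 / 1024 = 11781/32 = 368.15625.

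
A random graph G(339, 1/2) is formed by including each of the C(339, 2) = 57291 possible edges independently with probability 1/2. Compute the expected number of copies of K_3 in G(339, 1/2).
E[# K_3] = C(339, 3) · (1/2)^C(3, 2) = 6435689 / 2^3 = 804461.125

For each 3-subset S of vertices (there are C(339, 3) = 6435689 such S), let X_S = 1 if S induces a K_3 (all C(3, 2) = 3 edges present). Then P(X_S = 1) = (1/2)^3 = 1/8. By linearity of expectation, E[# K_3] = C(339, 3) · (1/2)^3 = 6435689 / 8 = 804461.125.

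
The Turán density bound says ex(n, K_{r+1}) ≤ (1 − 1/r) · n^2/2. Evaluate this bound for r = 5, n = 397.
Turán density bound = (4/5) · 397^2/2 = 315218/5 ≈ 63043.6

Turán's theorem: ex(n, K_{r+1}) is achieved by the complete r-partite Turán graph T(n, r) with parts as balanced as possible, and is at most (1 − 1/r) · n^2/2. For r = 5, n = 397: the density bound is (4/5) · 157609/2 = 315218/5 ≈ 63043.6. The integer-valued extremum is e(T(397, 5)) = 63043, which is strictly less than the density bound 315218/5 since 5 ∤ 397 (the parts of T(397, 5) cannot all be equal).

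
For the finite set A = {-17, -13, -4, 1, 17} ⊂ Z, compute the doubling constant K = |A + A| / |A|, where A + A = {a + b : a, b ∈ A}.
K = |A + A| / |A| = 15/5 = 3

Enumerate A + A = {a + b : a, b ∈ A}. With |A| = 5, there are |A|^2 = 25 ordered sum pairs; collecting distinct values, A + A = {-34, -30, -26, -21, -17, -16, -12, -8, -3, 0, 2, 4, 13, 18, 34}, so |A + A| = 15. Thus K = 15/5 = 3. For comparison, the minimum possible |A + A| over all 5-element sets is 2·5 − 1 = 9 (so min K = 9/5), attained only by arithmetic progressions.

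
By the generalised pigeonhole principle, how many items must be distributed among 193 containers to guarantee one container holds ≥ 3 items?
n = (3 − 1)·193 + 1 = 387

By the generalised pigeonhole principle, to guarantee some box contains ≥ r objects we need more than (r − 1) · k objects total. Threshold: n = (r − 1) · k + 1. With r = 3 and k = 193: n = 2 · 193 + 1 = 386 + 1 = 387. For n = 386 = 2 · 193, we can put exactly 2 objects in every box, avoiding 3 in any single one — so 387 is tight.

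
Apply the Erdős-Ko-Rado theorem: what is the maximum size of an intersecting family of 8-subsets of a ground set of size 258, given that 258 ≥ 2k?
max |F| = C(257, 7) = 13530418594176

Erdős-Ko-Rado (1961): when n ≥ 2k, max |F| = C(n−1, k−1). The bound is attained by the star {A : i ∈ A} for any fixed i ∈ [n]. Here C(258−1, 8−1) = C(257, 7) = 13530418594176.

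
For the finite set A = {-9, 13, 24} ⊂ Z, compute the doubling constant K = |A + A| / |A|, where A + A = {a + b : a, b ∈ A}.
K = |A + A| / |A| = 6/3 = 2

Enumerate A + A = {a + b : a, b ∈ A}. With |A| = 3, there are |A|^2 = 9 ordered sum pairs; collecting distinct values, A + A = {-18, 4, 15, 26, 37, 48}, so |A + A| = 6. Thus K = 6/3 = 2. For comparison, the minimum possible |A + A| over all 3-element sets is 2·3 − 1 = 5 (so min K = 5/3), attained only by arithmetic progressions.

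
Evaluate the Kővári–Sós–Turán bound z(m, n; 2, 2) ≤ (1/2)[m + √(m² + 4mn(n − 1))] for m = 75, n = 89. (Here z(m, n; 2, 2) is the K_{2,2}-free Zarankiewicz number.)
z(75, 89; 2, 2) ≤ (1/2)[75 + √(75² + 4·75·89·88)] = (1/2)[75 + √2355225] = 804.8371

Kővári–Sós–Turán: let r_1, ..., r_75 be the row sums and z = Σ r_i the total number of 1s. Each pair of columns can share at most one row with both entries 1 (else a 2×2 all-ones block appears), so Σ_i C(r_i, 2) ≤ C(89, 2) = 3916. By convexity Σ_i C(r_i, 2) ≥ 75·C(z/75, 2) = z(z − 75)/(2·75), giving z² − 75z − 75·89·88 ≤ 0 and hence z ≤ (1/2)[75 + √(5625 + 4·587400)] = (1/2)[75 + √2355225] ≈ (1/2)(75 + 1534.6742) = 804.8371.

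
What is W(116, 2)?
W(116, 2) = 116 + 1 = 117

A 2-term AP is any pair of integers, so a monochromatic 2-AP exists iff some colour is used at least twice. With 116 colours, the colouring i ↦ i on {1, ..., 116} uses each colour once, avoiding any monochromatic pair, so W(116, 2) > 116. For {1, ..., 117}, pigeonhole forces two integers of the same colour, which form a monochromatic 2-AP. Hence W(116, 2) = 117.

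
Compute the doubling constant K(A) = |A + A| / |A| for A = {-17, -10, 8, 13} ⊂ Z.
K = |A + A| / |A| = 10/4 = 5/2

Enumerate A + A = {a + b : a, b ∈ A}. With |A| = 4, there are |A|^2 = 16 ordered sum pairs; collecting distinct values, A + A = {-34, -27, -20, -9, -4, -2, 3, 16, 21, 26}, so |A + A| = 10. Thus K = 10/4 = 5/2. For comparison, the minimum possible |A + A| over all 4-element sets is 2·4 − 1 = 7 (so min K = 7/4), attained only by arithmetic progressions.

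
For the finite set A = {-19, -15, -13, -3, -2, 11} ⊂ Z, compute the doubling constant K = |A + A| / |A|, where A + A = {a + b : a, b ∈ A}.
K = |A + A| / |A| = 20/6 = 10/3

Enumerate A + A = {a + b : a, b ∈ A}. With |A| = 6, there are |A|^2 = 36 ordered sum pairs; collecting distinct values, A + A = {-38, -34, -32, -30, -28, -26, -22, -21, -18, -17, -16, -15, -8, -6, -5, -4, -2, 8, 9, 22}, so |A + A| = 20. Thus K = 20/6 = 10/3. For comparison, the minimum possible |A + A| over all 6-element sets is 2·6 − 1 = 11 (so min K = 11/6), attained only by arithmetic progressions.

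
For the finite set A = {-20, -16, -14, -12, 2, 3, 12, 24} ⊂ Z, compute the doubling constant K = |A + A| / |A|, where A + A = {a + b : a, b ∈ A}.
K = |A + A| / |A| = 33/8

Enumerate A + A = {a + b : a, b ∈ A}. With |A| = 8, there are |A|^2 = 64 ordered sum pairs; collecting distinct values, A + A = {-40, -36, -34, -32, -30, -28, -26, -24, -18, -17, -14, -13, -12, -11, -10, -9, -8, -4, -2, 0, 4, 5, 6, 8, 10, 12, 14, 15, 24, 26, 27, 36, 48}, so |A + A| = 33. Thus K = 33/8. For comparison, the minimum possible |A + A| over all 8-element sets is 2·8 − 1 = 15 (so min K = 15/8), attained only by arithmetic progressions.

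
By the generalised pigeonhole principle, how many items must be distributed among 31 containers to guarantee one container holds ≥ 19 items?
n = (19 − 1)·31 + 1 = 559

By the generalised pigeonhole principle, to guarantee some box contains ≥ r objects we need more than (r − 1) · k objects total. Threshold: n = (r − 1) · k + 1. With r = 19 and k = 31: n = 18 · 31 + 1 = 558 + 1 = 559. For n = 558 = 18 · 31, we can put exactly 18 objects in every box, avoiding 19 in any single one — so 559 is tight.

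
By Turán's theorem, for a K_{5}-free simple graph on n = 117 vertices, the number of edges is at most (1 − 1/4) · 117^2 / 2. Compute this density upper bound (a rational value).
Turán density bound = (3/4) · 117^2/2 = 41067/8 ≈ 5133.375

Turán's theorem: ex(n, K_{r+1}) is achieved by the complete r-partite Turán graph T(n, r) with parts as balanced as possible, and is at most (1 − 1/r) · n^2/2. For r = 4, n = 117: the density bound is (3/4) · 13689/2 = 41067/8 ≈ 5133.375. The integer-valued extremum is e(T(117, 4)) = 5133, which is strictly less than the density bound 41067/8 since 4 ∤ 117 (the parts of T(117, 4) cannot all be equal).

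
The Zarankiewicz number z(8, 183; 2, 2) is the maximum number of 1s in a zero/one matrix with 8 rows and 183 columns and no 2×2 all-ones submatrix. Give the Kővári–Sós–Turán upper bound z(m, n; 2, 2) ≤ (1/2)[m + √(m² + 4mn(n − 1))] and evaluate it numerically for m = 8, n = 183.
z(8, 183; 2, 2) ≤ (1/2)[8 + √(8² + 4·8·183·182)] = (1/2)[8 + √1065856] = 520.2015

Kővári–Sós–Turán: let r_1, ..., r_8 be the row sums and z = Σ r_i the total number of 1s. Each pair of columns can share at most one row with both entries 1 (else a 2×2 all-ones block appears), so Σ_i C(r_i, 2) ≤ C(183, 2) = 16653. By convexity Σ_i C(r_i, 2) ≥ 8·C(z/8, 2) = z(z − 8)/(2·8), giving z² − 8z − 8·183·182 ≤ 0 and hence z ≤ (1/2)[8 + √(64 + 4·266448)] = (1/2)[8 + √1065856] ≈ (1/2)(8 + 1032.403) = 520.2015.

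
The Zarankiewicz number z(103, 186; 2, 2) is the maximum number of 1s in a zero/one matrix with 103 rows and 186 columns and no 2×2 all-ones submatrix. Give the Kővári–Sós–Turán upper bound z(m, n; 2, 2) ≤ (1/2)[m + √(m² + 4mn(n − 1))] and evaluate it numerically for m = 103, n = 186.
z(103, 186; 2, 2) ≤ (1/2)[103 + √(103² + 4·103·186·185)] = (1/2)[103 + √14187529] = 1934.8168

Kővári–Sós–Turán: let r_1, ..., r_103 be the row sums and z = Σ r_i the total number of 1s. Each pair of columns can share at most one row with both entries 1 (else a 2×2 all-ones block appears), so Σ_i C(r_i, 2) ≤ C(186, 2) = 17205. By convexity Σ_i C(r_i, 2) ≥ 103·C(z/103, 2) = z(z − 103)/(2·103), giving z² − 103z − 103·186·185 ≤ 0 and hence z ≤ (1/2)[103 + √(10609 + 4·3544230)] = (1/2)[103 + √14187529] ≈ (1/2)(103 + 3766.6336) = 1934.8168.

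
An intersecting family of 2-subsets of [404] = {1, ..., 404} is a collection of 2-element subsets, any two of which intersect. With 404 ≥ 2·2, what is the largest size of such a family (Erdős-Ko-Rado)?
max |F| = C(403, 1) = 403

The Erdős-Ko-Rado theorem states: for n ≥ 2k, an intersecting family of k-subsets of an n-element set has size at most C(n − 1, k − 1), with equality for 'star' families {A ⊆ [n] : |A| = k, i ∈ A} (fix an element i). For n = 404, k = 2: C(403, 1) = 403.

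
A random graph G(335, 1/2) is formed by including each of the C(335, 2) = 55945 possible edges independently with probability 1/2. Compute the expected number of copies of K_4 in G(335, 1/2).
E[# K_4] = C(335, 4) · (1/2)^C(4, 2) = 515421285 / 2^6 = 8053457.578125

For each 4-subset S of vertices (there are C(335, 4) = 515421285 such S), let X_S = 1 if S induces a K_4 (all C(4, 2) = 6 edges present). Then P(X_S = 1) = (1/2)^6 = 1/64. By linearity of expectation, E[# K_4] = C(335, 4) · (1/2)^6 = 515421285 / 64 = 8053457.578125.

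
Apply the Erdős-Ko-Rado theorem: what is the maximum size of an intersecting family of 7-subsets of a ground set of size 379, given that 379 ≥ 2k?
max |F| = C(378, 6) = 3893141602350

The Erdős-Ko-Rado theorem states: for n ≥ 2k, an intersecting family of k-subsets of an n-element set has size at most C(n − 1, k − 1), with equality for 'star' families {A ⊆ [n] : |A| = k, i ∈ A} (fix an element i). For n = 379, k = 7: C(378, 6) = 3893141602350.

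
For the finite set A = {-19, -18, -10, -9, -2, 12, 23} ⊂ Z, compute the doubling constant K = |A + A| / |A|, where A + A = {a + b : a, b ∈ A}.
K = |A + A| / |A| = 26/7

Enumerate A + A = {a + b : a, b ∈ A}. With |A| = 7, there are |A|^2 = 49 ordered sum pairs; collecting distinct values, A + A = {-38, -37, -36, -29, -28, -27, -21, -20, -19, -18, -12, -11, -7, -6, -4, 2, 3, 4, 5, 10, 13, 14, 21, 24, 35, 46}, so |A + A| = 26. Thus K = 26/7. For comparison, the minimum possible |A + A| over all 7-element sets is 2·7 − 1 = 13 (so min K = 13/7), attained only by arithmetic progressions.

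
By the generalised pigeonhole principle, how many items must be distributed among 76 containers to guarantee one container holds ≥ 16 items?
n = (16 − 1)·76 + 1 = 1141

By the generalised pigeonhole principle, to guarantee some box contains ≥ r objects we need more than (r − 1) · k objects total. Threshold: n = (r − 1) · k + 1. With r = 16 and k = 76: n = 15 · 76 + 1 = 1140 + 1 = 1141. For n = 1140 = 15 · 76, we can put exactly 15 objects in every box, avoiding 16 in any single one — so 1141 is tight.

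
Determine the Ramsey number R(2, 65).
R(2, 65) = 65

R(2, k) = k for all k ≥ 2: in a 2-colouring of K_k, either some edge is red (a red K_2) or all edges are blue (a blue K_k). And K_{64} coloured all-blue has no blue K_65, so R(2, 65) > 64. Hence R(2, 65) = 65.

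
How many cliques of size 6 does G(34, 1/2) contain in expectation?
E[# K_6] = C(34, 6) · (1/2)^C(6, 2) = 1344904 / 2^15 = 168113/4096 ≈ 41.043213

For each 6-subset S of vertices (there are C(34, 6) = 1344904 such S), let X_S = 1 if S induces a K_6 (all C(6, 2) = 15 edges present). Then P(X_S = 1) = (1/2)^15 = 1/32768. By linearity of expectation, E[# K_6] = C(34, 6) · (1/2)^15 = 1344904 / 32768 = 168113/4096 ≈ 41.043213.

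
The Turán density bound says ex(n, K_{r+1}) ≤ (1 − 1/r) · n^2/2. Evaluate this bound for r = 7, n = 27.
Turán density bound = (6/7) · 27^2/2 = 2187/7 ≈ 312.4286

Turán's theorem: ex(n, K_{r+1}) is achieved by the complete r-partite Turán graph T(n, r) with parts as balanced as possible, and is at most (1 − 1/r) · n^2/2. For r = 7, n = 27: the density bound is (6/7) · 729/2 = 2187/7 ≈ 312.4286. The integer-valued extremum is e(T(27, 7)) = 312, which is strictly less than the density bound 2187/7 since 7 ∤ 27 (the parts of T(27, 7) cannot all be equal).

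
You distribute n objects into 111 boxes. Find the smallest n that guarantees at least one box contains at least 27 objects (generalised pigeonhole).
n = (27 − 1)·111 + 1 = 2887

By the generalised pigeonhole principle, to guarantee some box contains ≥ r objects we need more than (r − 1) · k objects total. Threshold: n = (r − 1) · k + 1. With r = 27 and k = 111: n = 26 · 111 + 1 = 2886 + 1 = 2887. For n = 2886 = 26 · 111, we can put exactly 26 objects in every box, avoiding 27 in any single one — so 2887 is tight.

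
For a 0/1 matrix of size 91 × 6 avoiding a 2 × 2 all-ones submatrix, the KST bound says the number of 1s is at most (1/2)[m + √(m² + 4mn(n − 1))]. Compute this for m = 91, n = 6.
z(91, 6; 2, 2) ≤ (1/2)[91 + √(91² + 4·91·6·5)] = (1/2)[91 + √19201] = 114.7838

Kővári–Sós–Turán: let r_1, ..., r_91 be the row sums and z = Σ r_i the total number of 1s. Each pair of columns can share at most one row with both entries 1 (else a 2×2 all-ones block appears), so Σ_i C(r_i, 2) ≤ C(6, 2) = 15. By convexity Σ_i C(r_i, 2) ≥ 91·C(z/91, 2) = z(z − 91)/(2·91), giving z² − 91z − 91·6·5 ≤ 0 and hence z ≤ (1/2)[91 + √(8281 + 4·2730)] = (1/2)[91 + √19201] ≈ (1/2)(91 + 138.5677) = 114.7838.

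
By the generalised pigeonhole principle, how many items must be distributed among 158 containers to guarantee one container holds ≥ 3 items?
n = (3 − 1)·158 + 1 = 317

By the generalised pigeonhole principle, to guarantee some box contains ≥ r objects we need more than (r − 1) · k objects total. Threshold: n = (r − 1) · k + 1. With r = 3 and k = 158: n = 2 · 158 + 1 = 316 + 1 = 317. For n = 316 = 2 · 158, we can put exactly 2 objects in every box, avoiding 3 in any single one — so 317 is tight.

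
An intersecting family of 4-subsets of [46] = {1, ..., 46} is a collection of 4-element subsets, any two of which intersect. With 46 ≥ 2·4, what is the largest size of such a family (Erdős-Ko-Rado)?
max |F| = C(45, 3) = 14190

Erdős-Ko-Rado (1961): when n ≥ 2k, max |F| = C(n−1, k−1). The bound is attained by the star {A : i ∈ A} for any fixed i ∈ [n]. Here C(46−1, 4−1) = C(45, 3) = 14190.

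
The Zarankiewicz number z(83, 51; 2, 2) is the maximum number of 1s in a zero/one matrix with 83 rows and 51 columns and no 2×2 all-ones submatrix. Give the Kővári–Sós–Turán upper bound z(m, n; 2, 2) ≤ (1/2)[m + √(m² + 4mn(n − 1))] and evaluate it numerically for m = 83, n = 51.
z(83, 51; 2, 2) ≤ (1/2)[83 + √(83² + 4·83·51·50)] = (1/2)[83 + √853489] = 503.4223

Kővári–Sós–Turán: let r_1, ..., r_83 be the row sums and z = Σ r_i the total number of 1s. Each pair of columns can share at most one row with both entries 1 (else a 2×2 all-ones block appears), so Σ_i C(r_i, 2) ≤ C(51, 2) = 1275. By convexity Σ_i C(r_i, 2) ≥ 83·C(z/83, 2) = z(z − 83)/(2·83), giving z² − 83z − 83·51·50 ≤ 0 and hence z ≤ (1/2)[83 + √(6889 + 4·211650)] = (1/2)[83 + √853489] ≈ (1/2)(83 + 923.8447) = 503.4223.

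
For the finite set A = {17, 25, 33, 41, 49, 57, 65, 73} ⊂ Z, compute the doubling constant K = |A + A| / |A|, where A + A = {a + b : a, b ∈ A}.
K = |A + A| / |A| = 15/8

Enumerate A + A = {a + b : a, b ∈ A}. With |A| = 8, there are |A|^2 = 64 ordered sum pairs; collecting distinct values, A + A = {34, 42, 50, 58, 66, 74, 82, 90, 98, 106, 114, 122, 130, 138, 146}, so |A + A| = 15. Thus K = 15/8. Here |A + A| = 2|A| − 1 = 15, the minimum possible — so K = 15/8 is minimal, which holds iff A is an arithmetic progression.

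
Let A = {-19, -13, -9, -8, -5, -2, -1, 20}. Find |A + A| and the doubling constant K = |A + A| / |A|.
K = |A + A| / |A| = 31/8

Enumerate A + A = {a + b : a, b ∈ A}. With |A| = 8, there are |A|^2 = 64 ordered sum pairs; collecting distinct values, A + A = {-38, -32, -28, -27, -26, -24, -22, -21, -20, -18, -17, -16, -15, -14, -13, -11, -10, -9, -7, -6, -4, -3, -2, 1, 7, 11, 12, 15, 18, 19, 40}, so |A + A| = 31. Thus K = 31/8. For comparison, the minimum possible |A + A| over all 8-element sets is 2·8 − 1 = 15 (so min K = 15/8), attained only by arithmetic progressions.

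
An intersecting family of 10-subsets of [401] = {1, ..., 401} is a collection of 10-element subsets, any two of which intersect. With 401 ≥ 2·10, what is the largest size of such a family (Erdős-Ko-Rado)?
max |F| = C(400, 9) = 659797329990167600

Erdős-Ko-Rado (1961): when n ≥ 2k, max |F| = C(n−1, k−1). The bound is attained by the star {A : i ∈ A} for any fixed i ∈ [n]. Here C(401−1, 10−1) = C(400, 9) = 659797329990167600.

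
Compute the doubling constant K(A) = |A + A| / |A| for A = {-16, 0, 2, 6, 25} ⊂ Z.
K = |A + A| / |A| = 15/5 = 3

Enumerate A + A = {a + b : a, b ∈ A}. With |A| = 5, there are |A|^2 = 25 ordered sum pairs; collecting distinct values, A + A = {-32, -16, -14, -10, 0, 2, 4, 6, 8, 9, 12, 25, 27, 31, 50}, so |A + A| = 15. Thus K = 15/5 = 3. For comparison, the minimum possible |A + A| over all 5-element sets is 2·5 − 1 = 9 (so min K = 9/5), attained only by arithmetic progressions.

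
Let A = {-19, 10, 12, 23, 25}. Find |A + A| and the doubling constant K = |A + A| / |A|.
K = |A + A| / |A| = 14/5

Enumerate A + A = {a + b : a, b ∈ A}. With |A| = 5, there are |A|^2 = 25 ordered sum pairs; collecting distinct values, A + A = {-38, -9, -7, 4, 6, 20, 22, 24, 33, 35, 37, 46, 48, 50}, so |A + A| = 14. Thus K = 14/5. For comparison, the minimum possible |A + A| over all 5-element sets is 2·5 − 1 = 9 (so min K = 9/5), attained only by arithmetic progressions.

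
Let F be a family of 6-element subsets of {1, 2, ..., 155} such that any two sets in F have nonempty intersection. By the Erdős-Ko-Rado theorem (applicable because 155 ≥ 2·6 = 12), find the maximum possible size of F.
max |F| = C(154, 5) = 675993780

Erdős-Ko-Rado (1961): when n ≥ 2k, max |F| = C(n−1, k−1). The bound is attained by the star {A : i ∈ A} for any fixed i ∈ [n]. Here C(155−1, 6−1) = C(154, 5) = 675993780.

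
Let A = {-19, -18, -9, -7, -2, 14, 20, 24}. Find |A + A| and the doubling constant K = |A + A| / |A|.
K = |A + A| / |A| = 34/8 = 17/4

Enumerate A + A = {a + b : a, b ∈ A}. With |A| = 8, there are |A|^2 = 64 ordered sum pairs; collecting distinct values, A + A = {-38, -37, -36, -28, -27, -26, -25, -21, -20, -18, -16, -14, -11, -9, -5, -4, 1, 2, 5, 6, 7, 11, 12, 13, 15, 17, 18, 22, 28, 34, 38, 40, 44, 48}, so |A + A| = 34. Thus K = 34/8 = 17/4. For comparison, the minimum possible |A + A| over all 8-element sets is 2·8 − 1 = 15 (so min K = 15/8), attained only by arithmetic progressions.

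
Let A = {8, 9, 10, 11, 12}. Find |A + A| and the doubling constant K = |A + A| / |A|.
K = |A + A| / |A| = 9/5

Enumerate A + A = {a + b : a, b ∈ A}. With |A| = 5, there are |A|^2 = 25 ordered sum pairs; collecting distinct values, A + A = {16, 17, 18, 19, 20, 21, 22, 23, 24}, so |A + A| = 9. Thus K = 9/5. Here |A + A| = 2|A| − 1 = 9, the minimum possible — so K = 9/5 is minimal, which holds iff A is an arithmetic progression.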